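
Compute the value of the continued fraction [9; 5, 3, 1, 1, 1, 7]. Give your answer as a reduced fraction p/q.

a_0 = 9: 9/1
a_1 = 5: 46/5
a_2 = 3: 147/16
a_3 = 1: 193/21
a_4 = 1: 340/37
a_5 = 1: 533/58
a_6 = 7: 4071/443

4071/443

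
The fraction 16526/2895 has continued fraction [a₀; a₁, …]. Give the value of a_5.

16526 = 5·2895 + 2051, so a_0 = 5
2895 = 1·2051 + 844, so a_1 = 1
2051 = 2·844 + 363, so a_2 = 2
844 = 2·363 + 118, so a_3 = 2
363 = 3·118 + 9, so a_4 = 3
118 = 13·9 + 1, so a_5 = 13

13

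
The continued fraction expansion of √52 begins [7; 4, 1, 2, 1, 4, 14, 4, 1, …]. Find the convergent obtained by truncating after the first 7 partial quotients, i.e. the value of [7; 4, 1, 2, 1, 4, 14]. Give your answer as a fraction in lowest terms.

9223/1279

Start with 14.
4 + 1/(14/1) = 4 + 1/14 = 57/14
1 + 1/(57/14) = 1 + 14/57 = 71/57
2 + 1/(71/57) = 2 + 57/71 = 199/71
1 + 1/(199/71) = 1 + 71/199 = 270/199
4 + 1/(270/199) = 4 + 199/270 = 1279/270
7 + 1/(1279/270) = 7 + 270/1279 = 9223/1279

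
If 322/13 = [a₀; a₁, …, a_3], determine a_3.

3

322 ÷ 13 → quotient 24, remainder 10
13 ÷ 10 → quotient 1, remainder 3
10 ÷ 3 → quotient 3, remainder 1
3 ÷ 1 → quotient 3, remainder 0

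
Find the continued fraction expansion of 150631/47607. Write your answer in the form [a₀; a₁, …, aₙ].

Apply division with remainder until the remainder is 0:
150631 = 3·47607 + 7810, so a_0 = 3
47607 = 6·7810 + 747, so a_1 = 6
7810 = 10·747 + 340, so a_2 = 10
747 = 2·340 + 67, so a_3 = 2
340 = 5·67 + 5, so a_4 = 5
67 = 13·5 + 2, so a_5 = 13
5 = 2·2 + 1, so a_6 = 2
2 = 2·1 + 0, so a_7 = 2

[3; 6, 10, 2, 5, 13, 2, 2]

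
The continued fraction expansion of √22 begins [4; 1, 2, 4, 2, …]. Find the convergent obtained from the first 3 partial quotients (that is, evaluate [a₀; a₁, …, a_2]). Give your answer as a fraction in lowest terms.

14/3

Start with 2.
1 + 1/(2/1) = 1 + 1/2 = 3/2
4 + 1/(3/2) = 4 + 2/3 = 14/3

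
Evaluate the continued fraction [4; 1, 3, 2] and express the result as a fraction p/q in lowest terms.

Start with 2.
3 + 1/(2/1) = 3 + 1/2 = 7/2
1 + 1/(7/2) = 1 + 2/7 = 9/7
4 + 1/(9/7) = 4 + 7/9 = 43/9

43/9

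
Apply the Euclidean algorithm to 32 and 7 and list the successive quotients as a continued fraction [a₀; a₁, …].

[4; 1, 1, 3]

Run the Euclidean algorithm, recording each quotient:
⌊32/7⌋ = 4, remainder 4
⌊7/4⌋ = 1, remainder 3
⌊4/3⌋ = 1, remainder 1
⌊3/1⌋ = 3, remainder 0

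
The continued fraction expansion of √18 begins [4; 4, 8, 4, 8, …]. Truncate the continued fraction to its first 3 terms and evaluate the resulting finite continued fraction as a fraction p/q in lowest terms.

140/33

Compute successive convergents:
a_0 = 4: 4/1
a_1 = 4: 17/4
a_2 = 8: 140/33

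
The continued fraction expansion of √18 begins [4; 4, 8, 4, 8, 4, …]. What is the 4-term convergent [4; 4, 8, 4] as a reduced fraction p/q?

Start with 4.
8 + 1/(4/1) = 8 + 1/4 = 33/4
4 + 1/(33/4) = 4 + 4/33 = 136/33
4 + 1/(136/33) = 4 + 33/136 = 577/136

577/136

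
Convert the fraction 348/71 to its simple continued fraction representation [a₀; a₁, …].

Repeatedly divide and take the remainder:
348 = 4·71 + 64, so a_0 = 4
71 = 1·64 + 7, so a_1 = 1
64 = 9·7 + 1, so a_2 = 9
7 = 7·1 + 0, so a_3 = 7

[4; 1, 9, 7]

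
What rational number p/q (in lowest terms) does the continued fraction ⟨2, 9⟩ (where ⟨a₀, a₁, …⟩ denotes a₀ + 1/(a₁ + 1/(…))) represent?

19/9

a_0 = 2: 2/1
a_1 = 9: 19/9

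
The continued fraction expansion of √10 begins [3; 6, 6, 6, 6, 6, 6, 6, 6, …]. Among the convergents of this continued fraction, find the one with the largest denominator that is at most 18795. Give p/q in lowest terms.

List convergents until the denominator exceeds the bound:
a_0 = 3: 3/1  (≤ bound)
a_1 = 6: 19/6  (≤ bound)
a_2 = 6: 117/37  (≤ bound)
a_3 = 6: 721/228  (≤ bound)
a_4 = 6: 4443/1405  (≤ bound)
a_5 = 6: 27379/8658  (≤ bound)
a_6 = 6: 168717/53353  (> 18795, stop)

27379/8658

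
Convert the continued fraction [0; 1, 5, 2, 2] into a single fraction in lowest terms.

Collapse the nested fraction from the inside out:
Start with 2.
2 + 1/(2/1) = 2 + 1/2 = 5/2
5 + 1/(5/2) = 5 + 2/5 = 27/5
1 + 1/(27/5) = 1 + 5/27 = 32/27
0 + 1/(32/27) = 0 + 27/32 = 27/32

27/32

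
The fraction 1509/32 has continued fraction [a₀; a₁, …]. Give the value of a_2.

1509 ÷ 32 → quotient 47, remainder 5
32 ÷ 5 → quotient 6, remainder 2
5 ÷ 2 → quotient 2, remainder 1

2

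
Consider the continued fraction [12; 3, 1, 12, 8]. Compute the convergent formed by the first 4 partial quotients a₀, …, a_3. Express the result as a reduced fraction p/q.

625/51

Use the convergent recurrence hₖ = aₖ·hₖ₋₁ + hₖ₋₂ (and likewise for the denominators kₖ):
a_0 = 12: 12/1
a_1 = 3: 37/3
a_2 = 1: 49/4
a_3 = 12: 625/51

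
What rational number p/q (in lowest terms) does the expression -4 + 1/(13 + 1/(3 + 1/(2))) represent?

-365/93

a_0 = -4: -4/1
a_1 = 13: -51/13
a_2 = 3: -157/40
a_3 = 2: -365/93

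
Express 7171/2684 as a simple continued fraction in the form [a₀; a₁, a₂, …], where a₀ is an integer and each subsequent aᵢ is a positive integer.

Run the Euclidean algorithm, recording each quotient:
⌊7171/2684⌋ = 2, remainder 1803
⌊2684/1803⌋ = 1, remainder 881
⌊1803/881⌋ = 2, remainder 41
⌊881/41⌋ = 21, remainder 20
⌊41/20⌋ = 2, remainder 1
⌊20/1⌋ = 20, remainder 0

[2; 1, 2, 21, 2, 20]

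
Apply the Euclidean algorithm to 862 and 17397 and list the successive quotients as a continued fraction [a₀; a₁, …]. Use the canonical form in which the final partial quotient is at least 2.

[0; 20, 5, 2, 25, 1, 2]

862 ÷ 17397 → quotient 0, remainder 862
17397 ÷ 862 → quotient 20, remainder 157
862 ÷ 157 → quotient 5, remainder 77
157 ÷ 77 → quotient 2, remainder 3
77 ÷ 3 → quotient 25, remainder 2
3 ÷ 2 → quotient 1, remainder 1
2 ÷ 1 → quotient 2, remainder 0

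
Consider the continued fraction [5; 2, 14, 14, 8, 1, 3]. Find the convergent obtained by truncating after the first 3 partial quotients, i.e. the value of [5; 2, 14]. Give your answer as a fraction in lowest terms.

Start with 14.
2 + 1/(14/1) = 2 + 1/14 = 29/14
5 + 1/(29/14) = 5 + 14/29 = 159/29

159/29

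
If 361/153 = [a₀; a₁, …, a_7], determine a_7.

Apply division with remainder until the remainder is 0:
361 ÷ 153 → quotient 2, remainder 55
153 ÷ 55 → quotient 2, remainder 43
55 ÷ 43 → quotient 1, remainder 12
43 ÷ 12 → quotient 3, remainder 7
12 ÷ 7 → quotient 1, remainder 5
7 ÷ 5 → quotient 1, remainder 2
5 ÷ 2 → quotient 2, remainder 1
2 ÷ 1 → quotient 2, remainder 0

2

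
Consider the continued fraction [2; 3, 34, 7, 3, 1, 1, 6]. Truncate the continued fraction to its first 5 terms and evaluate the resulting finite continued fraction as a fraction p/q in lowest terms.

5301/2275

Start with 3.
7 + 1/(3/1) = 7 + 1/3 = 22/3
34 + 1/(22/3) = 34 + 3/22 = 751/22
3 + 1/(751/22) = 3 + 22/751 = 2275/751
2 + 1/(2275/751) = 2 + 751/2275 = 5301/2275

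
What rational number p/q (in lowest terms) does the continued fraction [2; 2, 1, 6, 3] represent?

Build up convergents one term at a time:
a_0 = 2: 2/1
a_1 = 2: 5/2
a_2 = 1: 7/3
a_3 = 6: 47/20
a_4 = 3: 148/63

148/63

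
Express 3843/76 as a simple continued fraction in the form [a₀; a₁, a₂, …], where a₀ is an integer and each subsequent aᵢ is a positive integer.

Apply division with remainder until the remainder is 0:
⌊3843/76⌋ = 50, remainder 43
⌊76/43⌋ = 1, remainder 33
⌊43/33⌋ = 1, remainder 10
⌊33/10⌋ = 3, remainder 3
⌊10/3⌋ = 3, remainder 1
⌊3/1⌋ = 3, remainder 0

[50; 1, 1, 3, 3, 3]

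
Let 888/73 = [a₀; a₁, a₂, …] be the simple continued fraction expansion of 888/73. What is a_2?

888 = 12·73 + 12, so a_0 = 12
73 = 6·12 + 1, so a_1 = 6
12 = 12·1 + 0, so a_2 = 12

12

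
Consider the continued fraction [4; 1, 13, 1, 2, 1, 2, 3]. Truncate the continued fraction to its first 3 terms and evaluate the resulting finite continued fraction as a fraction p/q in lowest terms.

Use the convergent recurrence hₖ = aₖ·hₖ₋₁ + hₖ₋₂ (and likewise for the denominators kₖ):
a_0 = 4: 4/1
a_1 = 1: 5/1
a_2 = 13: 69/14

69/14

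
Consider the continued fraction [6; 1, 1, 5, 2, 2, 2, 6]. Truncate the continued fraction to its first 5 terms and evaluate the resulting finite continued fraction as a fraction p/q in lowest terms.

157/24

Work from the innermost term outward:
Start with 2.
5 + 1/(2/1) = 5 + 1/2 = 11/2
1 + 1/(11/2) = 1 + 2/11 = 13/11
1 + 1/(13/11) = 1 + 11/13 = 24/13
6 + 1/(24/13) = 6 + 13/24 = 157/24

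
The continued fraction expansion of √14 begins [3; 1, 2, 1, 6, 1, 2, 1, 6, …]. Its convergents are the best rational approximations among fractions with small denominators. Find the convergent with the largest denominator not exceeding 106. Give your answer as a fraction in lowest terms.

333/89

a_0 = 3: 3/1  (≤ bound)
a_1 = 1: 4/1  (≤ bound)
a_2 = 2: 11/3  (≤ bound)
a_3 = 1: 15/4  (≤ bound)
a_4 = 6: 101/27  (≤ bound)
a_5 = 1: 116/31  (≤ bound)
a_6 = 2: 333/89  (≤ bound)
a_7 = 1: 449/120  (> 106, stop)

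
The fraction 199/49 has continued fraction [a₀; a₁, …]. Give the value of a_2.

3

Repeatedly divide and take the remainder:
⌊199/49⌋ = 4, remainder 3
⌊49/3⌋ = 16, remainder 1
⌊3/1⌋ = 3, remainder 0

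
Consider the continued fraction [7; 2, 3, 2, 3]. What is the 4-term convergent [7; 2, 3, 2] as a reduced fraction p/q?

119/16

Start with 2.
3 + 1/(2/1) = 3 + 1/2 = 7/2
2 + 1/(7/2) = 2 + 2/7 = 16/7
7 + 1/(16/7) = 7 + 7/16 = 119/16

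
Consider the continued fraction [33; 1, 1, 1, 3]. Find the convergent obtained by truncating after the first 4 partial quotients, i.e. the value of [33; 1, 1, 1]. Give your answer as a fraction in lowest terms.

101/3

Start with 1.
1 + 1/(1/1) = 1 + 1/1 = 2/1
1 + 1/(2/1) = 1 + 1/2 = 3/2
33 + 1/(3/2) = 33 + 2/3 = 101/3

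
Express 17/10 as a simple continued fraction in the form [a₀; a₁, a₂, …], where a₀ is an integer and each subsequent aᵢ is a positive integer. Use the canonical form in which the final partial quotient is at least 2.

[1; 1, 2, 3]

Run the Euclidean algorithm, recording each quotient:
⌊17/10⌋ = 1, remainder 7
⌊10/7⌋ = 1, remainder 3
⌊7/3⌋ = 2, remainder 1
⌊3/1⌋ = 3, remainder 0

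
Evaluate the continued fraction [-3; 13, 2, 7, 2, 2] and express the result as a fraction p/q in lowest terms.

Start with 2.
2 + 1/(2/1) = 2 + 1/2 = 5/2
7 + 1/(5/2) = 7 + 2/5 = 37/5
2 + 1/(37/5) = 2 + 5/37 = 79/37
13 + 1/(79/37) = 13 + 37/79 = 1064/79
-3 + 1/(1064/79) = -3 + 79/1064 = -3113/1064

-3113/1064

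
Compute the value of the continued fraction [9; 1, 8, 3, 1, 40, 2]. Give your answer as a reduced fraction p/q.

30200/3053

a_0 = 9: 9/1
a_1 = 1: 10/1
a_2 = 8: 89/9
a_3 = 3: 277/28
a_4 = 1: 366/37
a_5 = 40: 14917/1508
a_6 = 2: 30200/3053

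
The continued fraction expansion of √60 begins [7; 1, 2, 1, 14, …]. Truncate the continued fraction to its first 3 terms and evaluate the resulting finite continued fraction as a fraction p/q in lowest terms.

Use the convergent recurrence hₖ = aₖ·hₖ₋₁ + hₖ₋₂ (and likewise for the denominators kₖ):
a_0 = 7: 7/1
a_1 = 1: 8/1
a_2 = 2: 23/3

23/3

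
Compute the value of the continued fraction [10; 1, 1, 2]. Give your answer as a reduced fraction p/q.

53/5

Starting at the tail and folding back:
Start with 2.
1 + 1/(2/1) = 1 + 1/2 = 3/2
1 + 1/(3/2) = 1 + 2/3 = 5/3
10 + 1/(5/3) = 10 + 3/5 = 53/5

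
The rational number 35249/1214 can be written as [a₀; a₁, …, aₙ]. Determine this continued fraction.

35249 ÷ 1214 → quotient 29, remainder 43
1214 ÷ 43 → quotient 28, remainder 10
43 ÷ 10 → quotient 4, remainder 3
10 ÷ 3 → quotient 3, remainder 1
3 ÷ 1 → quotient 3, remainder 0

[29; 28, 4, 3, 3]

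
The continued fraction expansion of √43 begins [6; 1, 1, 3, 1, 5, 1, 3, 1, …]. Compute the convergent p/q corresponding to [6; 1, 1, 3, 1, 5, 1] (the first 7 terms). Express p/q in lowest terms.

Start with 1.
5 + 1/(1/1) = 5 + 1/1 = 6/1
1 + 1/(6/1) = 1 + 1/6 = 7/6
3 + 1/(7/6) = 3 + 6/7 = 27/7
1 + 1/(27/7) = 1 + 7/27 = 34/27
1 + 1/(34/27) = 1 + 27/34 = 61/34
6 + 1/(61/34) = 6 + 34/61 = 400/61

400/61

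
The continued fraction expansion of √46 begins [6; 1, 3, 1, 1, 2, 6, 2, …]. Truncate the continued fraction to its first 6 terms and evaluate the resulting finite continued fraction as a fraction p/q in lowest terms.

Compute successive convergents:
a_0 = 6: 6/1
a_1 = 1: 7/1
a_2 = 3: 27/4
a_3 = 1: 34/5
a_4 = 1: 61/9
a_5 = 2: 156/23

156/23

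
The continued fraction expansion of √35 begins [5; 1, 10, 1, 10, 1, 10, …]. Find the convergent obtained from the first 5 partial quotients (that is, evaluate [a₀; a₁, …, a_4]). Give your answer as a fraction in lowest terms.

Build up convergents one term at a time:
a_0 = 5: 5/1
a_1 = 1: 6/1
a_2 = 10: 65/11
a_3 = 1: 71/12
a_4 = 10: 775/131

775/131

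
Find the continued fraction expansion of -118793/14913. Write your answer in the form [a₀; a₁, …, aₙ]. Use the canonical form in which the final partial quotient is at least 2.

-118793 = -8·14913 + 511, so a_0 = -8
14913 = 29·511 + 94, so a_1 = 29
511 = 5·94 + 41, so a_2 = 5
94 = 2·41 + 12, so a_3 = 2
41 = 3·12 + 5, so a_4 = 3
12 = 2·5 + 2, so a_5 = 2
5 = 2·2 + 1, so a_6 = 2
2 = 2·1 + 0, so a_7 = 2

[-8; 29, 5, 2, 3, 2, 2, 2]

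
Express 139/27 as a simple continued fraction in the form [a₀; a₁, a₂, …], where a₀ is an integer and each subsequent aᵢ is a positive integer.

⌊139/27⌋ = 5, remainder 4
⌊27/4⌋ = 6, remainder 3
⌊4/3⌋ = 1, remainder 1
⌊3/1⌋ = 3, remainder 0

[5; 6, 1, 3]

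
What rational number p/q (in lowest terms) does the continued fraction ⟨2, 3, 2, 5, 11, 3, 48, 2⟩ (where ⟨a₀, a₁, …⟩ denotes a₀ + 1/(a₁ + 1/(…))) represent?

a_0 = 2: 2/1
a_1 = 3: 7/3
a_2 = 2: 16/7
a_3 = 5: 87/38
a_4 = 11: 973/425
a_5 = 3: 3006/1313
a_6 = 48: 145261/63449
a_7 = 2: 293528/128211

293528/128211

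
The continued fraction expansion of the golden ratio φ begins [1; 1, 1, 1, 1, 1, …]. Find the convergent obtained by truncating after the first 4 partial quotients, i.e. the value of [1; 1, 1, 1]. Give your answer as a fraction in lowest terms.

5/3

Start with 1.
1 + 1/(1/1) = 1 + 1/1 = 2/1
1 + 1/(2/1) = 1 + 1/2 = 3/2
1 + 1/(3/2) = 1 + 2/3 = 5/3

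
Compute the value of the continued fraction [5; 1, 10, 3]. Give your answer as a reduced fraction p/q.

201/34

Starting at the tail and folding back:
Start with 3.
10 + 1/(3/1) = 10 + 1/3 = 31/3
1 + 1/(31/3) = 1 + 3/31 = 34/31
5 + 1/(34/31) = 5 + 31/34 = 201/34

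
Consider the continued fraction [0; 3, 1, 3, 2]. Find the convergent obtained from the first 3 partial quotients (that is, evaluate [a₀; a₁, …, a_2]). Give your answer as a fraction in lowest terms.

a_0 = 0: 0/1
a_1 = 3: 1/3
a_2 = 1: 1/4

1/4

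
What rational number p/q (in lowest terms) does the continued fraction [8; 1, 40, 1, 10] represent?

Use the convergent recurrence hₖ = aₖ·hₖ₋₁ + hₖ₋₂ (and likewise for the denominators kₖ):
a_0 = 8: 8/1
a_1 = 1: 9/1
a_2 = 40: 368/41
a_3 = 1: 377/42
a_4 = 10: 4138/461

4138/461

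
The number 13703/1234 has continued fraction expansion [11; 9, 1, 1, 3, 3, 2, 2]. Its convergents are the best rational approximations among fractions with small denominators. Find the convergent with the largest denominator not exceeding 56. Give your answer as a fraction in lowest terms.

a_0 = 11: 11/1  (≤ bound)
a_1 = 9: 100/9  (≤ bound)
a_2 = 1: 111/10  (≤ bound)
a_3 = 1: 211/19  (≤ bound)
a_4 = 3: 744/67  (> 56, stop)

211/19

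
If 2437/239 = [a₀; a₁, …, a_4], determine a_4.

3

2437 = 10·239 + 47, so a_0 = 10
239 = 5·47 + 4, so a_1 = 5
47 = 11·4 + 3, so a_2 = 11
4 = 1·3 + 1, so a_3 = 1
3 = 3·1 + 0, so a_4 = 3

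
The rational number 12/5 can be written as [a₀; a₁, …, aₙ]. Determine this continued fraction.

Apply division with remainder until the remainder is 0:
12 ÷ 5 → quotient 2, remainder 2
5 ÷ 2 → quotient 2, remainder 1
2 ÷ 1 → quotient 2, remainder 0

[2; 2, 2]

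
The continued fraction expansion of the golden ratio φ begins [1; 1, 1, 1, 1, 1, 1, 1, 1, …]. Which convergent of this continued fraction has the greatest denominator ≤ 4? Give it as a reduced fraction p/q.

5/3

List convergents until the denominator exceeds the bound:
a_0 = 1: 1/1  (≤ bound)
a_1 = 1: 2/1  (≤ bound)
a_2 = 1: 3/2  (≤ bound)
a_3 = 1: 5/3  (≤ bound)
a_4 = 1: 8/5  (> 4, stop)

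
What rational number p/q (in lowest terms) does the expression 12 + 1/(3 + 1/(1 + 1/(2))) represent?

135/11

a_0 = 12: 12/1
a_1 = 3: 37/3
a_2 = 1: 49/4
a_3 = 2: 135/11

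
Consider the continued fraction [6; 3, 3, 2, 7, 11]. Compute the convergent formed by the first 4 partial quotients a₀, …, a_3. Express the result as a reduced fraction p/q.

145/23

Work from the innermost term outward:
Start with 2.
3 + 1/(2/1) = 3 + 1/2 = 7/2
3 + 1/(7/2) = 3 + 2/7 = 23/7
6 + 1/(23/7) = 6 + 7/23 = 145/23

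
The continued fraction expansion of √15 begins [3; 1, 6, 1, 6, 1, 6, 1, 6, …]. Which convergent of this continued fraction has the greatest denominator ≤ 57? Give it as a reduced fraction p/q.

213/55

a_0 = 3: 3/1  (≤ bound)
a_1 = 1: 4/1  (≤ bound)
a_2 = 6: 27/7  (≤ bound)
a_3 = 1: 31/8  (≤ bound)
a_4 = 6: 213/55  (≤ bound)
a_5 = 1: 244/63  (> 57, stop)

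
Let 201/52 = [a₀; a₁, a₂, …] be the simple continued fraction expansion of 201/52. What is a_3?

2

⌊201/52⌋ = 3, remainder 45
⌊52/45⌋ = 1, remainder 7
⌊45/7⌋ = 6, remainder 3
⌊7/3⌋ = 2, remainder 1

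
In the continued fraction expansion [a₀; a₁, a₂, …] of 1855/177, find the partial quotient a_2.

12

1855 ÷ 177 → quotient 10, remainder 85
177 ÷ 85 → quotient 2, remainder 7
85 ÷ 7 → quotient 12, remainder 1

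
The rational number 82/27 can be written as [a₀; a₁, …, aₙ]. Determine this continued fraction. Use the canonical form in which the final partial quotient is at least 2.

[3; 27]

⌊82/27⌋ = 3, remainder 1
⌊27/1⌋ = 27, remainder 0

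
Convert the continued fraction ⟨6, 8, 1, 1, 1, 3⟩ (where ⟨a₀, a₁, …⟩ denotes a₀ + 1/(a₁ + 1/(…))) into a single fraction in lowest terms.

a_0 = 6: 6/1
a_1 = 8: 49/8
a_2 = 1: 55/9
a_3 = 1: 104/17
a_4 = 1: 159/26
a_5 = 3: 581/95

581/95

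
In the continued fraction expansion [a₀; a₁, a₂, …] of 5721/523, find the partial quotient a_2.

5721 = 10·523 + 491, so a_0 = 10
523 = 1·491 + 32, so a_1 = 1
491 = 15·32 + 11, so a_2 = 15

15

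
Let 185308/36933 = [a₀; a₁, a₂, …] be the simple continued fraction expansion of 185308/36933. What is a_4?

Repeatedly divide and take the remainder:
⌊185308/36933⌋ = 5, remainder 643
⌊36933/643⌋ = 57, remainder 282
⌊643/282⌋ = 2, remainder 79
⌊282/79⌋ = 3, remainder 45
⌊79/45⌋ = 1, remainder 34

1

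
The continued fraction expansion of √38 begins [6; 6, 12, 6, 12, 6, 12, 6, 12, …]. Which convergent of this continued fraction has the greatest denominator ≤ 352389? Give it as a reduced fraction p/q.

202501/32850

a_0 = 6: 6/1  (≤ bound)
a_1 = 6: 37/6  (≤ bound)
a_2 = 12: 450/73  (≤ bound)
a_3 = 6: 2737/444  (≤ bound)
a_4 = 12: 33294/5401  (≤ bound)
a_5 = 6: 202501/32850  (≤ bound)
a_6 = 12: 2463306/399601  (> 352389, stop)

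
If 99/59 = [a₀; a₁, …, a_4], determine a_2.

2

Apply division with remainder until the remainder is 0:
99 = 1·59 + 40, so a_0 = 1
59 = 1·40 + 19, so a_1 = 1
40 = 2·19 + 2, so a_2 = 2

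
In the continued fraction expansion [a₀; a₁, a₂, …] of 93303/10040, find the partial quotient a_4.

3

Apply division with remainder until the remainder is 0:
⌊93303/10040⌋ = 9, remainder 2943
⌊10040/2943⌋ = 3, remainder 1211
⌊2943/1211⌋ = 2, remainder 521
⌊1211/521⌋ = 2, remainder 169
⌊521/169⌋ = 3, remainder 14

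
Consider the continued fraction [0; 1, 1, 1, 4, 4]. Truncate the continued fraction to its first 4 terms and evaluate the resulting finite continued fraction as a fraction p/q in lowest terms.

Start with 1.
1 + 1/(1/1) = 1 + 1/1 = 2/1
1 + 1/(2/1) = 1 + 1/2 = 3/2
0 + 1/(3/2) = 0 + 2/3 = 2/3

2/3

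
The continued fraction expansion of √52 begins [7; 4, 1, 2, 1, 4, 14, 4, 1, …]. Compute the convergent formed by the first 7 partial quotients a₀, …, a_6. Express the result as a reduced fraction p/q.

9223/1279

Start with 14.
4 + 1/(14/1) = 4 + 1/14 = 57/14
1 + 1/(57/14) = 1 + 14/57 = 71/57
2 + 1/(71/57) = 2 + 57/71 = 199/71
1 + 1/(199/71) = 1 + 71/199 = 270/199
4 + 1/(270/199) = 4 + 199/270 = 1279/270
7 + 1/(1279/270) = 7 + 270/1279 = 9223/1279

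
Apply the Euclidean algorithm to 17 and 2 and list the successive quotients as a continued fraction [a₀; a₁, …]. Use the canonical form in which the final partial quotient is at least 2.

17 ÷ 2 → quotient 8, remainder 1
2 ÷ 1 → quotient 2, remainder 0

[8; 2]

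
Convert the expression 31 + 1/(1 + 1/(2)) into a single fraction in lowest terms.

95/3

Start with 2.
1 + 1/(2/1) = 1 + 1/2 = 3/2
31 + 1/(3/2) = 31 + 2/3 = 95/3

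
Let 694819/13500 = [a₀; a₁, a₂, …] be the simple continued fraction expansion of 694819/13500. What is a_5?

1

694819 ÷ 13500 → quotient 51, remainder 6319
13500 ÷ 6319 → quotient 2, remainder 862
6319 ÷ 862 → quotient 7, remainder 285
862 ÷ 285 → quotient 3, remainder 7
285 ÷ 7 → quotient 40, remainder 5
7 ÷ 5 → quotient 1, remainder 2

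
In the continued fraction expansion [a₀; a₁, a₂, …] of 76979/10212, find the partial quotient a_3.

6

Apply division with remainder until the remainder is 0:
76979 ÷ 10212 → quotient 7, remainder 5495
10212 ÷ 5495 → quotient 1, remainder 4717
5495 ÷ 4717 → quotient 1, remainder 778
4717 ÷ 778 → quotient 6, remainder 49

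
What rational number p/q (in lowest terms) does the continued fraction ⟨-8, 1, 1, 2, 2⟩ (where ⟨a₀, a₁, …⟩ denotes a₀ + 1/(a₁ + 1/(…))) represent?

a_0 = -8: -8/1
a_1 = 1: -7/1
a_2 = 1: -15/2
a_3 = 2: -37/5
a_4 = 2: -89/12

-89/12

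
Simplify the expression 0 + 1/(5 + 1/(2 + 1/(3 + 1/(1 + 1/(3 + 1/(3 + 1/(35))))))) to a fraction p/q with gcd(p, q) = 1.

Compute successive convergents:
a_0 = 0: 0/1
a_1 = 5: 1/5
a_2 = 2: 2/11
a_3 = 3: 7/38
a_4 = 1: 9/49
a_5 = 3: 34/185
a_6 = 3: 111/604
a_7 = 35: 3919/21325

3919/21325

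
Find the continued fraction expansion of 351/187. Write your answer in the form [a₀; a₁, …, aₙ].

[1; 1, 7, 7, 1, 2]

Repeatedly divide and take the remainder:
⌊351/187⌋ = 1, remainder 164
⌊187/164⌋ = 1, remainder 23
⌊164/23⌋ = 7, remainder 3
⌊23/3⌋ = 7, remainder 2
⌊3/2⌋ = 1, remainder 1
⌊2/1⌋ = 2, remainder 0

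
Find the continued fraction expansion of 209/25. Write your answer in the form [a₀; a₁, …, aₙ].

Repeatedly divide and take the remainder:
⌊209/25⌋ = 8, remainder 9
⌊25/9⌋ = 2, remainder 7
⌊9/7⌋ = 1, remainder 2
⌊7/2⌋ = 3, remainder 1
⌊2/1⌋ = 2, remainder 0

[8; 2, 1, 3, 2]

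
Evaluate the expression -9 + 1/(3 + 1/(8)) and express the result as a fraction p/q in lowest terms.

Collapse the nested fraction from the inside out:
Start with 8.
3 + 1/(8/1) = 3 + 1/8 = 25/8
-9 + 1/(25/8) = -9 + 8/25 = -217/25

-217/25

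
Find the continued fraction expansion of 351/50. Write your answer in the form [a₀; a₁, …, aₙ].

Run the Euclidean algorithm, recording each quotient:
351 ÷ 50 → quotient 7, remainder 1
50 ÷ 1 → quotient 50, remainder 0

[7; 50]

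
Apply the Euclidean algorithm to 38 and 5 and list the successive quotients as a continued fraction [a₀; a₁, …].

[7; 1, 1, 2]

38 ÷ 5 → quotient 7, remainder 3
5 ÷ 3 → quotient 1, remainder 2
3 ÷ 2 → quotient 1, remainder 1
2 ÷ 1 → quotient 2, remainder 0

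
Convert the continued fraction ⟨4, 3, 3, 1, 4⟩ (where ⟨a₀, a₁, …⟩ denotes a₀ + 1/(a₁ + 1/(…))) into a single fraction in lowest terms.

267/62

Compute successive convergents:
a_0 = 4: 4/1
a_1 = 3: 13/3
a_2 = 3: 43/10
a_3 = 1: 56/13
a_4 = 4: 267/62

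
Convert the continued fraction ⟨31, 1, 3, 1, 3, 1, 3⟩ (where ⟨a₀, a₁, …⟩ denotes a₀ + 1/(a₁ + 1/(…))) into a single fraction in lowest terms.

Start with 3.
1 + 1/(3/1) = 1 + 1/3 = 4/3
3 + 1/(4/3) = 3 + 3/4 = 15/4
1 + 1/(15/4) = 1 + 4/15 = 19/15
3 + 1/(19/15) = 3 + 15/19 = 72/19
1 + 1/(72/19) = 1 + 19/72 = 91/72
31 + 1/(91/72) = 31 + 72/91 = 2893/91

2893/91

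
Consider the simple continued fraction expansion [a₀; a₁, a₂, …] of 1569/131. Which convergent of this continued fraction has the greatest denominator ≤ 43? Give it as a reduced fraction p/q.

a_0 = 11: 11/1  (≤ bound)
a_1 = 1: 12/1  (≤ bound)
a_2 = 42: 515/43  (≤ bound)
a_3 = 1: 527/44  (> 43, stop)

515/43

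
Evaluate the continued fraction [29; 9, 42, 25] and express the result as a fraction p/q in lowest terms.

276087/9484

Start with 25.
42 + 1/(25/1) = 42 + 1/25 = 1051/25
9 + 1/(1051/25) = 9 + 25/1051 = 9484/1051
29 + 1/(9484/1051) = 29 + 1051/9484 = 276087/9484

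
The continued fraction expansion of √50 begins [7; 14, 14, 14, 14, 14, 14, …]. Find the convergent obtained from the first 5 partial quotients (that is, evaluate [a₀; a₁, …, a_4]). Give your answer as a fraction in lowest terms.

275807/39005

Start with 14.
14 + 1/(14/1) = 14 + 1/14 = 197/14
14 + 1/(197/14) = 14 + 14/197 = 2772/197
14 + 1/(2772/197) = 14 + 197/2772 = 39005/2772
7 + 1/(39005/2772) = 7 + 2772/39005 = 275807/39005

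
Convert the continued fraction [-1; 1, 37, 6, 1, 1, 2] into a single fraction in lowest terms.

-33/1259

Compute successive convergents:
a_0 = -1: -1/1
a_1 = 1: 0/1
a_2 = 37: -1/38
a_3 = 6: -6/229
a_4 = 1: -7/267
a_5 = 1: -13/496
a_6 = 2: -33/1259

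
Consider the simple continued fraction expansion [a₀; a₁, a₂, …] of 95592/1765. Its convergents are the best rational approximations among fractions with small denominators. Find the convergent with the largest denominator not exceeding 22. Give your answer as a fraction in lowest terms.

a_0 = 54: 54/1  (≤ bound)
a_1 = 6: 325/6  (≤ bound)
a_2 = 3: 1029/19  (≤ bound)
a_3 = 1: 1354/25  (> 22, stop)

1029/19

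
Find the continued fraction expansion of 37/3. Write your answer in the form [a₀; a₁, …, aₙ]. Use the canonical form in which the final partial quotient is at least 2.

[12; 3]

37 = 12·3 + 1, so a_0 = 12
3 = 3·1 + 0, so a_1 = 3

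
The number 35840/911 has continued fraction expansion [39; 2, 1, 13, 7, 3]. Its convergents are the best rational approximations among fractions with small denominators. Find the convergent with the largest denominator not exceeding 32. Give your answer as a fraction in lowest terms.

118/3

a_0 = 39: 39/1  (≤ bound)
a_1 = 2: 79/2  (≤ bound)
a_2 = 1: 118/3  (≤ bound)
a_3 = 13: 1613/41  (> 32, stop)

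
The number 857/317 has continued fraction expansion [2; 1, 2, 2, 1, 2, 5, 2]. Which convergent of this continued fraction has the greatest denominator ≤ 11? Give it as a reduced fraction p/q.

a_0 = 2: 2/1  (≤ bound)
a_1 = 1: 3/1  (≤ bound)
a_2 = 2: 8/3  (≤ bound)
a_3 = 2: 19/7  (≤ bound)
a_4 = 1: 27/10  (≤ bound)
a_5 = 2: 73/27  (> 11, stop)

27/10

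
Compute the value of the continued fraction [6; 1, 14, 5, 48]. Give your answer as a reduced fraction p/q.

25400/3663

a_0 = 6: 6/1
a_1 = 1: 7/1
a_2 = 14: 104/15
a_3 = 5: 527/76
a_4 = 48: 25400/3663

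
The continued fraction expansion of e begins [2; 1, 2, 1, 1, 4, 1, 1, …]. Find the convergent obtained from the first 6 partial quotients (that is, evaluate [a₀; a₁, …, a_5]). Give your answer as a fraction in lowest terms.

a_0 = 2: 2/1
a_1 = 1: 3/1
a_2 = 2: 8/3
a_3 = 1: 11/4
a_4 = 1: 19/7
a_5 = 4: 87/32

87/32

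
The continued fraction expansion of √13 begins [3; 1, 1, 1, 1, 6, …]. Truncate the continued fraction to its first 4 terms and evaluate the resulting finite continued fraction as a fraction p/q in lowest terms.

Build up convergents one term at a time:
a_0 = 3: 3/1
a_1 = 1: 4/1
a_2 = 1: 7/2
a_3 = 1: 11/3

11/3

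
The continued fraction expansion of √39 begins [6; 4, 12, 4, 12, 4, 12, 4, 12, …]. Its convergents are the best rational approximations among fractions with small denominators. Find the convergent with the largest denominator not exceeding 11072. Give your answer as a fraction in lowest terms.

62425/9996

List convergents until the denominator exceeds the bound:
a_0 = 6: 6/1  (≤ bound)
a_1 = 4: 25/4  (≤ bound)
a_2 = 12: 306/49  (≤ bound)
a_3 = 4: 1249/200  (≤ bound)
a_4 = 12: 15294/2449  (≤ bound)
a_5 = 4: 62425/9996  (≤ bound)
a_6 = 12: 764394/122401  (> 11072, stop)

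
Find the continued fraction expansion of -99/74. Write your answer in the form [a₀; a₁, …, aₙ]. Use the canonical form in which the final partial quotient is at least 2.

[-2; 1, 1, 1, 24]

-99 = -2·74 + 49, so a_0 = -2
74 = 1·49 + 25, so a_1 = 1
49 = 1·25 + 24, so a_2 = 1
25 = 1·24 + 1, so a_3 = 1
24 = 24·1 + 0, so a_4 = 24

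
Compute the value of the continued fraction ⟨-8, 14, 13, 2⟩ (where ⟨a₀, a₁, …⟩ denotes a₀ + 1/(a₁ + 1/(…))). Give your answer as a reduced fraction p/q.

-3013/380

Start with 2.
13 + 1/(2/1) = 13 + 1/2 = 27/2
14 + 1/(27/2) = 14 + 2/27 = 380/27
-8 + 1/(380/27) = -8 + 27/380 = -3013/380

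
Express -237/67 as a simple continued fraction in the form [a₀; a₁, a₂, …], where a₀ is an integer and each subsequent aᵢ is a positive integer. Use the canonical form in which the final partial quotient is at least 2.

[-4; 2, 6, 5]

Apply division with remainder until the remainder is 0:
-237 = -4·67 + 31, so a_0 = -4
67 = 2·31 + 5, so a_1 = 2
31 = 6·5 + 1, so a_2 = 6
5 = 5·1 + 0, so a_3 = 5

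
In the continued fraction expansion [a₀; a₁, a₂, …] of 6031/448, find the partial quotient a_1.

2

⌊6031/448⌋ = 13, remainder 207
⌊448/207⌋ = 2, remainder 34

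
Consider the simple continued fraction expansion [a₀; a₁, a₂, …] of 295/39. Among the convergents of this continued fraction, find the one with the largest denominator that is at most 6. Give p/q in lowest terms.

List convergents until the denominator exceeds the bound:
a_0 = 7: 7/1  (≤ bound)
a_1 = 1: 8/1  (≤ bound)
a_2 = 1: 15/2  (≤ bound)
a_3 = 3: 53/7  (> 6, stop)

15/2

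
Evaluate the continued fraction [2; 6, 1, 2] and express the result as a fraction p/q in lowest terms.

43/20

a_0 = 2: 2/1
a_1 = 6: 13/6
a_2 = 1: 15/7
a_3 = 2: 43/20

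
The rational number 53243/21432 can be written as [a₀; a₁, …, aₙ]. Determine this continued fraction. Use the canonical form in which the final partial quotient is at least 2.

53243 ÷ 21432 → quotient 2, remainder 10379
21432 ÷ 10379 → quotient 2, remainder 674
10379 ÷ 674 → quotient 15, remainder 269
674 ÷ 269 → quotient 2, remainder 136
269 ÷ 136 → quotient 1, remainder 133
136 ÷ 133 → quotient 1, remainder 3
133 ÷ 3 → quotient 44, remainder 1
3 ÷ 1 → quotient 3, remainder 0

[2; 2, 15, 2, 1, 1, 44, 3]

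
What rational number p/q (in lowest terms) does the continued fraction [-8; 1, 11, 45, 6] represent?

-23077/3258

Build up convergents one term at a time:
a_0 = -8: -8/1
a_1 = 1: -7/1
a_2 = 11: -85/12
a_3 = 45: -3832/541
a_4 = 6: -23077/3258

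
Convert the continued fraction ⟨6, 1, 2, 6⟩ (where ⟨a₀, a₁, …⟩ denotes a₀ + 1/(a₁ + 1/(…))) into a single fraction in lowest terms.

Build up convergents one term at a time:
a_0 = 6: 6/1
a_1 = 1: 7/1
a_2 = 2: 20/3
a_3 = 6: 127/19

127/19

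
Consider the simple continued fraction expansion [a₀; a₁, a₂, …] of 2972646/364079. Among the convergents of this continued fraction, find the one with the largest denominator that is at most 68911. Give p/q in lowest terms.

List convergents until the denominator exceeds the bound:
a_0 = 8: 8/1  (≤ bound)
a_1 = 6: 49/6  (≤ bound)
a_2 = 15: 743/91  (≤ bound)
a_3 = 44: 32741/4010  (≤ bound)
a_4 = 1: 33484/4101  (≤ bound)
a_5 = 7: 267129/32717  (≤ bound)
a_6 = 1: 300613/36818  (≤ bound)
a_7 = 9: 2972646/364079  (> 68911, stop)

300613/36818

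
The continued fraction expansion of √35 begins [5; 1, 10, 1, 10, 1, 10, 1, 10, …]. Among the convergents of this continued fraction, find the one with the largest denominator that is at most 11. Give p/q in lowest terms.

a_0 = 5: 5/1  (≤ bound)
a_1 = 1: 6/1  (≤ bound)
a_2 = 10: 65/11  (≤ bound)
a_3 = 1: 71/12  (> 11, stop)

65/11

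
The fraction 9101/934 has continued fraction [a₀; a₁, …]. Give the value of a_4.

9101 ÷ 934 → quotient 9, remainder 695
934 ÷ 695 → quotient 1, remainder 239
695 ÷ 239 → quotient 2, remainder 217
239 ÷ 217 → quotient 1, remainder 22
217 ÷ 22 → quotient 9, remainder 19

9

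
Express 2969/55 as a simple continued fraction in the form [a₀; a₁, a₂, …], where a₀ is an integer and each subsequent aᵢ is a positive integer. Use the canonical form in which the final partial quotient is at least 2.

[53; 1, 54]

Repeatedly divide and take the remainder:
2969 = 53·55 + 54, so a_0 = 53
55 = 1·54 + 1, so a_1 = 1
54 = 54·1 + 0, so a_2 = 54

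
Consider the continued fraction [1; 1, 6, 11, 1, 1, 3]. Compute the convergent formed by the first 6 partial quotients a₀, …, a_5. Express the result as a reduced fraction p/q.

303/163

Build up convergents one term at a time:
a_0 = 1: 1/1
a_1 = 1: 2/1
a_2 = 6: 13/7
a_3 = 11: 145/78
a_4 = 1: 158/85
a_5 = 1: 303/163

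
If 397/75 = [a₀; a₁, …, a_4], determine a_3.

Run the Euclidean algorithm, recording each quotient:
397 = 5·75 + 22, so a_0 = 5
75 = 3·22 + 9, so a_1 = 3
22 = 2·9 + 4, so a_2 = 2
9 = 2·4 + 1, so a_3 = 2

2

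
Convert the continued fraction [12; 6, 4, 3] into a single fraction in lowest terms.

Start with 3.
4 + 1/(3/1) = 4 + 1/3 = 13/3
6 + 1/(13/3) = 6 + 3/13 = 81/13
12 + 1/(81/13) = 12 + 13/81 = 985/81

985/81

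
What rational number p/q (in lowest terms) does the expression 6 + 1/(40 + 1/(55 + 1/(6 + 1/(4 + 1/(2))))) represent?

744785/123616

Compute successive convergents:
a_0 = 6: 6/1
a_1 = 40: 241/40
a_2 = 55: 13261/2201
a_3 = 6: 79807/13246
a_4 = 4: 332489/55185
a_5 = 2: 744785/123616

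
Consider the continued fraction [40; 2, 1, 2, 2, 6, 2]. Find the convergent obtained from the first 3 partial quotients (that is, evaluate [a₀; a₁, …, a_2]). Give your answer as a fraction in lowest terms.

Work from the innermost term outward:
Start with 1.
2 + 1/(1/1) = 2 + 1/1 = 3/1
40 + 1/(3/1) = 40 + 1/3 = 121/3

121/3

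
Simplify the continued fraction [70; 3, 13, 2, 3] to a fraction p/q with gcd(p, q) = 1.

Start with 3.
2 + 1/(3/1) = 2 + 1/3 = 7/3
13 + 1/(7/3) = 13 + 3/7 = 94/7
3 + 1/(94/7) = 3 + 7/94 = 289/94
70 + 1/(289/94) = 70 + 94/289 = 20324/289

20324/289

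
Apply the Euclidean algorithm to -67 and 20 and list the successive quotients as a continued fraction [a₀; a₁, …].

-67 = -4·20 + 13, so a_0 = -4
20 = 1·13 + 7, so a_1 = 1
13 = 1·7 + 6, so a_2 = 1
7 = 1·6 + 1, so a_3 = 1
6 = 6·1 + 0, so a_4 = 6

[-4; 1, 1, 1, 6]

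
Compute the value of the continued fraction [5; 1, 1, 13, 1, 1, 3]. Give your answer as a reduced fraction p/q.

Compute successive convergents:
a_0 = 5: 5/1
a_1 = 1: 6/1
a_2 = 1: 11/2
a_3 = 13: 149/27
a_4 = 1: 160/29
a_5 = 1: 309/56
a_6 = 3: 1087/197

1087/197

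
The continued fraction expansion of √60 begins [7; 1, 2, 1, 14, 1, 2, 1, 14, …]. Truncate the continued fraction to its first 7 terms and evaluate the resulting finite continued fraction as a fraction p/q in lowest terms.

1433/185

Compute successive convergents:
a_0 = 7: 7/1
a_1 = 1: 8/1
a_2 = 2: 23/3
a_3 = 1: 31/4
a_4 = 14: 457/59
a_5 = 1: 488/63
a_6 = 2: 1433/185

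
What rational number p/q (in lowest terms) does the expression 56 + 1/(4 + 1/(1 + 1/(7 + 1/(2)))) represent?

Use the convergent recurrence hₖ = aₖ·hₖ₋₁ + hₖ₋₂ (and likewise for the denominators kₖ):
a_0 = 56: 56/1
a_1 = 4: 225/4
a_2 = 1: 281/5
a_3 = 7: 2192/39
a_4 = 2: 4665/83

4665/83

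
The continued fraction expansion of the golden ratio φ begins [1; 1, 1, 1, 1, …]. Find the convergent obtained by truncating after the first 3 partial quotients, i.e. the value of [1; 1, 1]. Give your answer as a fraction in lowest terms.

a_0 = 1: 1/1
a_1 = 1: 2/1
a_2 = 1: 3/2

3/2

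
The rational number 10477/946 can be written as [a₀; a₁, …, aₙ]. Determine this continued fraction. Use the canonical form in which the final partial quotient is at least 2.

[11; 13, 3, 11, 2]

Apply division with remainder until the remainder is 0:
⌊10477/946⌋ = 11, remainder 71
⌊946/71⌋ = 13, remainder 23
⌊71/23⌋ = 3, remainder 2
⌊23/2⌋ = 11, remainder 1
⌊2/1⌋ = 2, remainder 0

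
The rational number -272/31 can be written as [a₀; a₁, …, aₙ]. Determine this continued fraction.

-272 ÷ 31 → quotient -9, remainder 7
31 ÷ 7 → quotient 4, remainder 3
7 ÷ 3 → quotient 2, remainder 1
3 ÷ 1 → quotient 3, remainder 0

[-9; 4, 2, 3]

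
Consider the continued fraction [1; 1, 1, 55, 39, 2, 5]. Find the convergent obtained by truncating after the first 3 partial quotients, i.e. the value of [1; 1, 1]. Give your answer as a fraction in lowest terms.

3/2

Build up convergents one term at a time:
a_0 = 1: 1/1
a_1 = 1: 2/1
a_2 = 1: 3/2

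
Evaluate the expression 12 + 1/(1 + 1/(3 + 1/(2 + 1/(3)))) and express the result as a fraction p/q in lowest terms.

Use the convergent recurrence hₖ = aₖ·hₖ₋₁ + hₖ₋₂ (and likewise for the denominators kₖ):
a_0 = 12: 12/1
a_1 = 1: 13/1
a_2 = 3: 51/4
a_3 = 2: 115/9
a_4 = 3: 396/31

396/31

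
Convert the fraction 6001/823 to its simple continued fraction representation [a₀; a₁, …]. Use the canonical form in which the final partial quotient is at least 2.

[7; 3, 2, 3, 34]

Repeatedly divide and take the remainder:
6001 ÷ 823 → quotient 7, remainder 240
823 ÷ 240 → quotient 3, remainder 103
240 ÷ 103 → quotient 2, remainder 34
103 ÷ 34 → quotient 3, remainder 1
34 ÷ 1 → quotient 34, remainder 0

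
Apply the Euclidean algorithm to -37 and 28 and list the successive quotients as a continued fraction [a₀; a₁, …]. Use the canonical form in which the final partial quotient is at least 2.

[-2; 1, 2, 9]

Run the Euclidean algorithm, recording each quotient:
⌊-37/28⌋ = -2, remainder 19
⌊28/19⌋ = 1, remainder 9
⌊19/9⌋ = 2, remainder 1
⌊9/1⌋ = 9, remainder 0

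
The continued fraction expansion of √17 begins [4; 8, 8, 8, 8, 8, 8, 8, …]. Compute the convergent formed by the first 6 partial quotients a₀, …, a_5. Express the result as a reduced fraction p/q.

Start with 8.
8 + 1/(8/1) = 8 + 1/8 = 65/8
8 + 1/(65/8) = 8 + 8/65 = 528/65
8 + 1/(528/65) = 8 + 65/528 = 4289/528
8 + 1/(4289/528) = 8 + 528/4289 = 34840/4289
4 + 1/(34840/4289) = 4 + 4289/34840 = 143649/34840

143649/34840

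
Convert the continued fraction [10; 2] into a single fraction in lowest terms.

21/2

Use the convergent recurrence hₖ = aₖ·hₖ₋₁ + hₖ₋₂ (and likewise for the denominators kₖ):
a_0 = 10: 10/1
a_1 = 2: 21/2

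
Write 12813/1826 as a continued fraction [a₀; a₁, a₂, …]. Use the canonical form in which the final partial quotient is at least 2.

12813 = 7·1826 + 31, so a_0 = 7
1826 = 58·31 + 28, so a_1 = 58
31 = 1·28 + 3, so a_2 = 1
28 = 9·3 + 1, so a_3 = 9
3 = 3·1 + 0, so a_4 = 3

[7; 58, 1, 9, 3]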